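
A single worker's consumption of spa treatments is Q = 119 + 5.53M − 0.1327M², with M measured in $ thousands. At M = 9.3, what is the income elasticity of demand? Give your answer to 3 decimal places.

0.179

At M = 9.3: Q = 158.9518.
dQ/dM = 5.53 − 0.2654M = 3.06178.
η = (dQ/dM)·(M/Q) = 3.06178 × (9.3/158.9518) = 0.179.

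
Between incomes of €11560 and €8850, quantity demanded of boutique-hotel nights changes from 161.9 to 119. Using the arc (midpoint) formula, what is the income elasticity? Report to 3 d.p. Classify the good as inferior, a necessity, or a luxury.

ΔQ = 119 − 161.9 = -42.9; midpoint Q̄ = (161.9 + 119)/2 = 140.45.
ΔI = 8850 − 11560 = -2710; midpoint Ī = (11560 + 8850)/2 = 10205.
η = (ΔQ/Q̄) ÷ (ΔI/Ī) = (-42.9/140.45) ÷ (-2710/10205) = 1.150.
η > 1 ⇒ luxury.

1.150 (luxury)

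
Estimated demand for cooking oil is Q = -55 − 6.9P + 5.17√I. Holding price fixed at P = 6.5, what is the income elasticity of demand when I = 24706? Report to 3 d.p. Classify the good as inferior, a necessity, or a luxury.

At P = 6.5, I = 24706: Q = 712.778.
Holding P constant, ∂Q/∂I = 5.17/(2√I) = 0.016446.
η_I = (∂Q/∂I)·(I/Q) = 0.016446 × (24706/712.778) = 0.570.
Since 0 < η < 1, this is a necessity.

0.570 (necessity)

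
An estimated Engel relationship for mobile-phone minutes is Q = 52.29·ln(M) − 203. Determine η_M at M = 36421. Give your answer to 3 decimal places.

0.151

At M = 36421: Q = 346.197.
dQ/dM = 52.29/M = 0.00143571 at this income.
η = (dQ/dM)·(M/Q) = 0.00143571 × (36421/346.197) = 0.151.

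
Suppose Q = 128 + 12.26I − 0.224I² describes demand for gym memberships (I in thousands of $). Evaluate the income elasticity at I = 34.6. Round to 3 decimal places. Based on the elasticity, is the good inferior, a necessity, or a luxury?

At I = 34.6: Q = 284.0322.
dQ/dI = 12.26 − 0.448I = -3.24080.
η = (dQ/dI)·(I/Q) = -3.24080 × (34.6/284.0322) = -0.395.
η < 0 ⇒ inferior good.

-0.395 (inferior good)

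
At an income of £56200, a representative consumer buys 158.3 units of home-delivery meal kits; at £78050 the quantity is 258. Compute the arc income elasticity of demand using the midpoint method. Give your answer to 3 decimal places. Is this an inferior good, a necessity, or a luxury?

1.471 (luxury)

ΔQ = 258 − 158.3 = 99.7; midpoint Q̄ = (158.3 + 258)/2 = 208.15.
ΔI = 78050 − 56200 = 21850; midpoint Ī = (56200 + 78050)/2 = 67125.
η = (ΔQ/Q̄) ÷ (ΔI/Ī) = (99.7/208.15) ÷ (21850/67125) = 1.471.
η > 1 ⇒ luxury.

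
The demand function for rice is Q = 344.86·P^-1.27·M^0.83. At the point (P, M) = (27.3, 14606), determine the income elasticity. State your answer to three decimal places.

For a multiplicative demand Q = A·P^α·M^β, the income elasticity is β everywhere.
Here β = 0.83, so η = 0.830.

0.830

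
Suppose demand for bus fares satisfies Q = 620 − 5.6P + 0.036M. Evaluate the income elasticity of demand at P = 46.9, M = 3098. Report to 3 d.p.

0.238

At P = 46.9, M = 3098: Q = 468.888.
Holding P constant, ∂Q/∂M = 0.036.
η_M = (∂Q/∂M)·(M/Q) = 0.036 × (3098/468.888) = 0.238.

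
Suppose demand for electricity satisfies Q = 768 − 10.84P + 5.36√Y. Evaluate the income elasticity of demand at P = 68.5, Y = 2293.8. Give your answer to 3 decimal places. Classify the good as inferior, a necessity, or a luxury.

0.455 (necessity)

At P = 68.5, Y = 2293.8: Q = 282.170.
Holding P constant, ∂Q/∂Y = 5.36/(2√Y) = 0.0559573.
η_Y = (∂Q/∂Y)·(Y/Q) = 0.0559573 × (2293.8/282.170) = 0.455.
Since 0 < η < 1, this is a necessity.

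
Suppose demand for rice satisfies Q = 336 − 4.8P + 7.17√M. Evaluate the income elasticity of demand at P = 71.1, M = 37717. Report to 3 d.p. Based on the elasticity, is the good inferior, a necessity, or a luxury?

0.502 (necessity)

At P = 71.1, M = 37717: Q = 1387.196.
Holding P constant, ∂Q/∂M = 7.17/(2√M) = 0.0184595.
η_M = (∂Q/∂M)·(M/Q) = 0.0184595 × (37717/1387.196) = 0.502.
Since 0 < η < 1, this is a necessity.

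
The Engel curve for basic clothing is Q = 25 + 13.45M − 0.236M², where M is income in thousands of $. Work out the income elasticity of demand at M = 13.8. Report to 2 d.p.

0.58

At M = 13.8: Q = 165.6662.
dQ/dM = 13.45 − 0.472M = 6.93640.
η = (dQ/dM)·(M/Q) = 6.93640 × (13.8/165.6662) = 0.58.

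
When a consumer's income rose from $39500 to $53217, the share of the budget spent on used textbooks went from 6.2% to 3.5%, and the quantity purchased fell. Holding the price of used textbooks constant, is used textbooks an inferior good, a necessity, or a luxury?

Quantity demanded falls as income rises, so η < 0.

inferior good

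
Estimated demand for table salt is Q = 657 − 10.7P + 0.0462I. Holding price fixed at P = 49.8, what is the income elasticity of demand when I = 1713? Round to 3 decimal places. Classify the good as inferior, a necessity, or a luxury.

At P = 49.8, I = 1713: Q = 203.281.
Holding P constant, ∂Q/∂I = 0.0462.
η_I = (∂Q/∂I)·(I/Q) = 0.0462 × (1713/203.281) = 0.389.
Since 0 < η < 1, this is a necessity.

0.389 (necessity)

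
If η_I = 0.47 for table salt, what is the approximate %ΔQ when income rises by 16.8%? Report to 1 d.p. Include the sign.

7.9%

%ΔQ ≈ η × %ΔI = 0.47 × 16.8% = 7.9%.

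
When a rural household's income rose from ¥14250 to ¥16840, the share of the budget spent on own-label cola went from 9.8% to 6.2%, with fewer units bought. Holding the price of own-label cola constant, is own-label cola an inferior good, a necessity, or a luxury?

inferior good

Quantity demanded falls as income rises, so η < 0.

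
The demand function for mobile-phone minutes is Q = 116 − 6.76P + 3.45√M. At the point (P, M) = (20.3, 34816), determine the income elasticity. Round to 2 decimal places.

At P = 20.3, M = 34816: Q = 622.509.
Holding P constant, ∂Q/∂M = 3.45/(2√M) = 0.00924485.
η_M = (∂Q/∂M)·(M/Q) = 0.00924485 × (34816/622.509) = 0.52.

0.52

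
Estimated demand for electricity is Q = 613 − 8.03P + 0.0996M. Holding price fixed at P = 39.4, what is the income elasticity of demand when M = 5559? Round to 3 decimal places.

At P = 39.4, M = 5559: Q = 850.294.
Holding P constant, ∂Q/∂M = 0.0996.
η_M = (∂Q/∂M)·(M/Q) = 0.0996 × (5559/850.294) = 0.651.

0.651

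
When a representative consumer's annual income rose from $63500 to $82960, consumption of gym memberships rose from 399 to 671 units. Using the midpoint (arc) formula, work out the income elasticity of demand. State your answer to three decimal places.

1.913

ΔQ = 671 − 399 = 272; midpoint Q̄ = (399 + 671)/2 = 535.
ΔI = 82960 − 63500 = 19460; midpoint Ī = (63500 + 82960)/2 = 73230.
η = (ΔQ/Q̄) ÷ (ΔI/Ī) = (272/535) ÷ (19460/73230) = 1.913.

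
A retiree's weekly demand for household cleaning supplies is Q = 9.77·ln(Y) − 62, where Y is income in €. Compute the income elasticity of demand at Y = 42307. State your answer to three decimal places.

At Y = 42307: Q = 42.077.
dQ/dY = 9.77/Y = 0.000230931 at this income.
η = (dQ/dY)·(Y/Q) = 0.000230931 × (42307/42.077) = 0.232.

0.232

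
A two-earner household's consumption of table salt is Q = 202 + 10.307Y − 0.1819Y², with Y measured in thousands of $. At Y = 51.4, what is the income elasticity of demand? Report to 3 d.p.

-1.717

At Y = 51.4: Q = 251.2073.
dQ/dY = 10.307 − 0.3638Y = -8.39232.
η = (dQ/dY)·(Y/Q) = -8.39232 × (51.4/251.2073) = -1.717.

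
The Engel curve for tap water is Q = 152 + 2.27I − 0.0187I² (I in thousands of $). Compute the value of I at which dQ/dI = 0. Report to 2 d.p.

dQ/dI = 2.27 − 0.0374I.
The good is inferior where dQ/dI < 0. Setting dQ/dI = 0 gives I = 2.27 / 0.0374 = 60.70.

60.70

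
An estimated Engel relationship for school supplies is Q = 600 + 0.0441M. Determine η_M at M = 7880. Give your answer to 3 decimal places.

0.367

At M = 7880: Q = 947.508.
dQ/dM = 0.0441.
η = (dQ/dM)·(M/Q) = 0.0441 × (7880/947.508) = 0.367.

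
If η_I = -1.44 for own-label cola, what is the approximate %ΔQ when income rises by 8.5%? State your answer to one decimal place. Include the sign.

-12.2%

%ΔQ ≈ η × %ΔI = -1.44 × 8.5% = -12.2%.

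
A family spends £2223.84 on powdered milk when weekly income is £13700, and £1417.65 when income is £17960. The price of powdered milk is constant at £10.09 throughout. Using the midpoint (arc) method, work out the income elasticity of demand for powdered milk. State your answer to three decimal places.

With a constant price, Q₁ = 2223.84/10.09 = 220.400 and Q₂ = 1417.65/10.09 = 140.500 (equivalently, work directly with expenditure since P cancels).
Midpoint %ΔQ = (1417.65 − 2223.84)/1820.75 = -0.44278; midpoint %ΔI = (17960 − 13700)/15830 = 0.26911.
η = -0.44278 / 0.26911 = -1.645.

-1.645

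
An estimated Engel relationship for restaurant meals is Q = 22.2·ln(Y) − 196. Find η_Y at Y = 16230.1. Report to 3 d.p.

1.155

At Y = 16230.1: Q = 19.221.
dQ/dY = 22.2/Y = 0.00136783 at this income.
η = (dQ/dY)·(Y/Q) = 0.00136783 × (16230.1/19.221) = 1.155.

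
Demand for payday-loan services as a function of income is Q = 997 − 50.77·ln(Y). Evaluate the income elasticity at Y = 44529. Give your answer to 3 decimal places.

-0.112

At Y = 44529: Q = 453.563.
dQ/dY = -50.77/Y = -0.00114016 at this income.
η = (dQ/dY)·(Y/Q) = -0.00114016 × (44529/453.563) = -0.112.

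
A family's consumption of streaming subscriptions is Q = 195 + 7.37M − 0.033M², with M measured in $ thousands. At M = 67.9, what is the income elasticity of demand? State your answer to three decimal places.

0.361

At M = 67.9: Q = 543.2795.
dQ/dM = 7.37 − 0.066M = 2.88860.
η = (dQ/dM)·(M/Q) = 2.88860 × (67.9/543.2795) = 0.361.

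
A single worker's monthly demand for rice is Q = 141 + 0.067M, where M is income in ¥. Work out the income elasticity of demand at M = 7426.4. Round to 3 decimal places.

At M = 7426.4: Q = 638.569.
dQ/dM = 0.067.
η = (dQ/dM)·(M/Q) = 0.067 × (7426.4/638.569) = 0.779.

0.779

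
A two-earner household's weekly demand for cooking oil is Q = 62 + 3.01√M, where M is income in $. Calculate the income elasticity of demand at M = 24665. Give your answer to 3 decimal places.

0.442

At M = 24665: Q = 534.723.
dQ/dM = 3.01/(2√M) = 0.00958288 at this income.
η = (dQ/dM)·(M/Q) = 0.00958288 × (24665/534.723) = 0.442.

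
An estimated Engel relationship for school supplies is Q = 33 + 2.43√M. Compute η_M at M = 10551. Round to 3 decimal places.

0.442

At M = 10551: Q = 282.605.
dQ/dM = 2.43/(2√M) = 0.0118285 at this income.
η = (dQ/dM)·(M/Q) = 0.0118285 × (10551/282.605) = 0.442.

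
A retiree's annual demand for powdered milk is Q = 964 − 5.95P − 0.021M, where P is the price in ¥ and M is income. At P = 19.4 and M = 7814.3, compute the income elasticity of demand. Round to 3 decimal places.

At P = 19.4, M = 7814.3: Q = 684.470.
Holding P constant, ∂Q/∂M = −0.021.
η_M = (∂Q/∂M)·(M/Q) = -0.021 × (7814.3/684.470) = -0.240.

-0.240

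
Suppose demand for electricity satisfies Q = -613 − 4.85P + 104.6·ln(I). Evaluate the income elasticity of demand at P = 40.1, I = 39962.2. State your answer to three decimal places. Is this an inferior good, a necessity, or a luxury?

0.348 (necessity)

At P = 40.1, I = 39962.2: Q = 300.824.
Holding P constant, ∂Q/∂I = 104.6/I = 0.00261747.
η_I = (∂Q/∂I)·(I/Q) = 0.00261747 × (39962.2/300.824) = 0.348.
Since 0 < η < 1, this is a necessity.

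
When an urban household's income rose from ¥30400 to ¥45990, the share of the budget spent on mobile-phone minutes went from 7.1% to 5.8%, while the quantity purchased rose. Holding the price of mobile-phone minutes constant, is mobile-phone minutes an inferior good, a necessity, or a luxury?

Quantity rises but the budget share falls as income rises, so 0 < η < 1.

necessity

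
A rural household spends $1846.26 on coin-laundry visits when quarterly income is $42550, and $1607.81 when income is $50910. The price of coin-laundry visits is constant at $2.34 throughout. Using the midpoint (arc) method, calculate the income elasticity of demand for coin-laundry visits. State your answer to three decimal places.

With a constant price, Q₁ = 1846.26/2.34 = 789.000 and Q₂ = 1607.81/2.34 = 687.098 (equivalently, work directly with expenditure since P cancels).
Midpoint %ΔQ = (1607.81 − 1846.26)/1727.04 = -0.13807; midpoint %ΔI = (50910 − 42550)/46730 = 0.17890.
η = -0.13807 / 0.17890 = -0.772.

-0.772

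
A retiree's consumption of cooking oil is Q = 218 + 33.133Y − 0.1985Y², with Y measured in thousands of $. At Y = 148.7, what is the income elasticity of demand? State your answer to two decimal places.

-5.10

At Y = 148.7: Q = 755.7066.
dQ/dY = 33.133 − 0.397Y = -25.90090.
η = (dQ/dY)·(Y/Q) = -25.90090 × (148.7/755.7066) = -5.10.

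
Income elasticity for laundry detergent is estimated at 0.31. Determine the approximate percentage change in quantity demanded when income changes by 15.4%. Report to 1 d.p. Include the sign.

4.8%

%ΔQ ≈ η × %ΔI = 0.31 × 15.4% = 4.8%.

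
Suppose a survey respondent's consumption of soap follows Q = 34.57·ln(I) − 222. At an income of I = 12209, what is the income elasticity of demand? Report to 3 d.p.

At I = 12209: Q = 103.301.
dQ/dI = 34.57/I = 0.00283152 at this income.
η = (dQ/dI)·(I/Q) = 0.00283152 × (12209/103.301) = 0.335.

0.335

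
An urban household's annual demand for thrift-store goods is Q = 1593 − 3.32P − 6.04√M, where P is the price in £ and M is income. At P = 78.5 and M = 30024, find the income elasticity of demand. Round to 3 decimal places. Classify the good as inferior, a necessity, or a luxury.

-1.831 (inferior good)

At P = 78.5, M = 30024: Q = 285.803.
Holding P constant, ∂Q/∂M = -6.04/(2√M) = -0.017429.
η_M = (∂Q/∂M)·(M/Q) = -0.017429 × (30024/285.803) = -1.831.
Since η < 0, this is an inferior good.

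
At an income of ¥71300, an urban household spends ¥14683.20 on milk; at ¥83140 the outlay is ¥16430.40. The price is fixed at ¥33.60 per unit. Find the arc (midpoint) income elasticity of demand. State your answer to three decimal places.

0.732

With a constant price, Q₁ = 14683.20/33.60 = 437.000 and Q₂ = 16430.40/33.60 = 489.000 (equivalently, work directly with expenditure since P cancels).
Midpoint %ΔQ = (16430.40 − 14683.20)/15556.80 = 0.11231; midpoint %ΔI = (83140 − 71300)/77220 = 0.15333.
η = 0.11231 / 0.15333 = 0.732.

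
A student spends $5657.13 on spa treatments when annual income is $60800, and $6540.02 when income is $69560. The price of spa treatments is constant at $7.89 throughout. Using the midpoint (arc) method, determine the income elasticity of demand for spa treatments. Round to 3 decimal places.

With a constant price, Q₁ = 5657.13/7.89 = 717.000 and Q₂ = 6540.02/7.89 = 828.900 (equivalently, work directly with expenditure since P cancels).
Midpoint %ΔQ = (6540.02 − 5657.13)/6098.58 = 0.14477; midpoint %ΔI = (69560 − 60800)/65180 = 0.13440.
η = 0.14477 / 0.13440 = 1.077.

1.077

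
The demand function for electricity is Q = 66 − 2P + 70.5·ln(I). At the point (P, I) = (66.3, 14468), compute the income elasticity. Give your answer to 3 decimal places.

At P = 66.3, I = 14468: Q = 608.768.
Holding P constant, ∂Q/∂I = 70.5/I = 0.00487282.
η_I = (∂Q/∂I)·(I/Q) = 0.00487282 × (14468/608.768) = 0.116.

0.116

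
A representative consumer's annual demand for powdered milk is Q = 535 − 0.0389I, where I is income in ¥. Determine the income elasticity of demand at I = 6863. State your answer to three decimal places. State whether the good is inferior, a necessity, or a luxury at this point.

At I = 6863: Q = 268.029.
dQ/dI = −0.0389.
η = (dQ/dI)·(I/Q) = -0.0389 × (6863/268.029) = -0.996.
Since η < 0, the good is an inferior good.

-0.996 (inferior good)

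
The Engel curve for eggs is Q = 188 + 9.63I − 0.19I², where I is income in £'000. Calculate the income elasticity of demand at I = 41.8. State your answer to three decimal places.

At I = 41.8: Q = 258.5584.
dQ/dI = 9.63 − 0.38I = -6.25400.
η = (dQ/dI)·(I/Q) = -6.25400 × (41.8/258.5584) = -1.011.

-1.011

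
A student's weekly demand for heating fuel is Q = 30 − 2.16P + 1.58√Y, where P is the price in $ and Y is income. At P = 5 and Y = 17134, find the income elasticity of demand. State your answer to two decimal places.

At P = 5, Y = 17134: Q = 226.017.
Holding P constant, ∂Q/∂Y = 1.58/(2√Y) = 0.00603528.
η_Y = (∂Q/∂Y)·(Y/Q) = 0.00603528 × (17134/226.017) = 0.46.

0.46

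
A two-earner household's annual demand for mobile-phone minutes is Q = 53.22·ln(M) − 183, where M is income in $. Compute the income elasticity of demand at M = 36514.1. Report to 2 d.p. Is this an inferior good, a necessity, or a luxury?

At M = 36514.1: Q = 376.100.
dQ/dM = 53.22/M = 0.00145752 at this income.
η = (dQ/dM)·(M/Q) = 0.00145752 × (36514.1/376.100) = 0.14.
Since 0 < η < 1, the good is a necessity.

0.14 (necessity)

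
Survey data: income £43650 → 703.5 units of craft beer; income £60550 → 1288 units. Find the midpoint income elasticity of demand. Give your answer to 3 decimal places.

1.810

ΔQ = 1288 − 703.5 = 584.5; midpoint Q̄ = (703.5 + 1288)/2 = 995.75.
ΔI = 60550 − 43650 = 16900; midpoint Ī = (43650 + 60550)/2 = 52100.
η = (ΔQ/Q̄) ÷ (ΔI/Ī) = (584.5/995.75) ÷ (16900/52100) = 1.810.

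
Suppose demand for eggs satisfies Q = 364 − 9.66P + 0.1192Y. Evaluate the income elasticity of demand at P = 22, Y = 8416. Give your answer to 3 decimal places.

At P = 22, Y = 8416: Q = 1154.667.
Holding P constant, ∂Q/∂Y = 0.1192.
η_Y = (∂Q/∂Y)·(Y/Q) = 0.1192 × (8416/1154.667) = 0.869.

0.869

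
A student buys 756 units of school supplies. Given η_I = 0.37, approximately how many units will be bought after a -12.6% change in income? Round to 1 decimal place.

720.8

%ΔQ ≈ η × %ΔI = 0.37 × (-12.6%) = -4.662%.
New Q ≈ 756 × (1 − 0.04662) = 720.8.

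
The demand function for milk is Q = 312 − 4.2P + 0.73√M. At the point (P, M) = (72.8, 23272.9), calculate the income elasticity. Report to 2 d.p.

At P = 72.8, M = 23272.9: Q = 117.605.
Holding P constant, ∂Q/∂M = 0.73/(2√M) = 0.00239259.
η_M = (∂Q/∂M)·(M/Q) = 0.00239259 × (23272.9/117.605) = 0.47.

0.47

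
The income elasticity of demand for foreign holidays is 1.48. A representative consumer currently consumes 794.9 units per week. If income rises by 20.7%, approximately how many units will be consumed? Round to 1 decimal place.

1038.4

%ΔQ ≈ η × %ΔI = 1.48 × 20.7% = 30.636%.
New Q ≈ 794.9 × (1 + 0.30636) = 1038.4.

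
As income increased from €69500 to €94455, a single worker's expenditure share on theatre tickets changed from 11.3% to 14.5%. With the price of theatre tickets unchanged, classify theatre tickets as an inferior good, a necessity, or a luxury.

The budget share rises as income rises, so η > 1.

luxury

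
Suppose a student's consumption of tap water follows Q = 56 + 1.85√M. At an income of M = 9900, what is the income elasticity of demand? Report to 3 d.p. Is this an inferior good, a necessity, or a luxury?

0.383 (necessity)

At M = 9900: Q = 240.073.
dQ/dM = 1.85/(2√M) = 0.0092966 at this income.
η = (dQ/dM)·(M/Q) = 0.0092966 × (9900/240.073) = 0.383.
Since 0 < η < 1, the good is a necessity.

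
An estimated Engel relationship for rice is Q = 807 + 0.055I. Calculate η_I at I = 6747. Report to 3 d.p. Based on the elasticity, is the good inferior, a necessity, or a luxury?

At I = 6747: Q = 1178.085.
dQ/dI = 0.055.
η = (dQ/dI)·(I/Q) = 0.055 × (6747/1178.085) = 0.315.
Since 0 < η < 1, the good is a necessity.

0.315 (necessity)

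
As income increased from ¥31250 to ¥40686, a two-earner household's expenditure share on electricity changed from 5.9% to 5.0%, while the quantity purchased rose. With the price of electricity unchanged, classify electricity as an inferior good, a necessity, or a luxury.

necessity

Quantity rises but the budget share falls as income rises, so 0 < η < 1.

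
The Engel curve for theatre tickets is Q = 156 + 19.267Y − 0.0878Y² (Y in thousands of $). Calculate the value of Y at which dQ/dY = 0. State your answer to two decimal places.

109.72

dQ/dY = 19.267 − 0.1756Y.
The good is inferior where dQ/dY < 0. Setting dQ/dY = 0 gives Y = 19.267 / 0.1756 = 109.72.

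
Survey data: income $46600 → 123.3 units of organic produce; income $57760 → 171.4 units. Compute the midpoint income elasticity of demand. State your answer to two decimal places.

1.53

ΔQ = 171.4 − 123.3 = 48.1; midpoint Q̄ = (123.3 + 171.4)/2 = 147.35.
ΔI = 57760 − 46600 = 11160; midpoint Ī = (46600 + 57760)/2 = 52180.
η = (ΔQ/Q̄) ÷ (ΔI/Ī) = (48.1/147.35) ÷ (11160/52180) = 1.53.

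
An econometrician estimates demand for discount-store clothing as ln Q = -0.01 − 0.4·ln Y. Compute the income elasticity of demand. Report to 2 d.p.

-0.40

In a log-linear demand, the coefficient on ln Y is the income elasticity.
So η = -0.40.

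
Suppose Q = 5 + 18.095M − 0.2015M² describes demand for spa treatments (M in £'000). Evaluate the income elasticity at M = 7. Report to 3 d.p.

0.878

At M = 7: Q = 121.7915.
dQ/dM = 18.095 − 0.403M = 15.27400.
η = (dQ/dM)·(M/Q) = 15.27400 × (7/121.7915) = 0.878.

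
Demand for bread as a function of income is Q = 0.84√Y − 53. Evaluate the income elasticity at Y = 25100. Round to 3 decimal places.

At Y = 25100: Q = 80.081.
dQ/dY = 0.84/(2√Y) = 0.00265102 at this income.
η = (dQ/dY)·(Y/Q) = 0.00265102 × (25100/80.081) = 0.831.

0.831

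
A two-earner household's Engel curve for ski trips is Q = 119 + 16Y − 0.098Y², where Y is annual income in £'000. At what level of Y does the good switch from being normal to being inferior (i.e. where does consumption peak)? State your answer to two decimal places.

81.63

dQ/dY = 16 − 0.196Y.
The good is inferior where dQ/dY < 0. Setting dQ/dY = 0 gives Y = 16 / 0.196 = 81.63.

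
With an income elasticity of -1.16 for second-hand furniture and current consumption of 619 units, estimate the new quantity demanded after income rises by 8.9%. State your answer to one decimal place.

555.1

%ΔQ ≈ η × %ΔI = -1.16 × 8.9% = -10.324%.
New Q ≈ 619 × (1 − 0.10324) = 555.1.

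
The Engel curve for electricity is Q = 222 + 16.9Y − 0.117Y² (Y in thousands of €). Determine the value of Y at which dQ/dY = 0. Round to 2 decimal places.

dQ/dY = 16.9 − 0.234Y.
The good is inferior where dQ/dY < 0. Setting dQ/dY = 0 gives Y = 16.9 / 0.234 = 72.22.

72.22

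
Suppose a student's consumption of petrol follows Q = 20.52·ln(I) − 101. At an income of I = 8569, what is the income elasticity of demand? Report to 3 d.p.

0.242

At I = 8569: Q = 84.827.
dQ/dI = 20.52/I = 0.00239468 at this income.
η = (dQ/dI)·(I/Q) = 0.00239468 × (8569/84.827) = 0.242.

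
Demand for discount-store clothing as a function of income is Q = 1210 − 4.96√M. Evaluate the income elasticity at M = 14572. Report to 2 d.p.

At M = 14572: Q = 611.256.
dQ/dM = -4.96/(2√M) = -0.0205443 at this income.
η = (dQ/dM)·(M/Q) = -0.0205443 × (14572/611.256) = -0.49.

-0.49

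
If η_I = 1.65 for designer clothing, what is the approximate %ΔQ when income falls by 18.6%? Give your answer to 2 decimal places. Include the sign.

-30.69%

%ΔQ ≈ η × %ΔI = 1.65 × (-18.6%) = -30.69%.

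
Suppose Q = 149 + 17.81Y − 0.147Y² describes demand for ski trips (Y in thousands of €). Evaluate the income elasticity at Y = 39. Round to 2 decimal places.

0.40

At Y = 39: Q = 620.0030.
dQ/dY = 17.81 − 0.294Y = 6.34400.
η = (dQ/dY)·(Y/Q) = 6.34400 × (39/620.0030) = 0.40.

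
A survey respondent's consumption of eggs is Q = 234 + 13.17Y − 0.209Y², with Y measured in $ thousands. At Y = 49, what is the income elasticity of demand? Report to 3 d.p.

At Y = 49: Q = 377.5210.
dQ/dY = 13.17 − 0.418Y = -7.31200.
η = (dQ/dY)·(Y/Q) = -7.31200 × (49/377.5210) = -0.949.

-0.949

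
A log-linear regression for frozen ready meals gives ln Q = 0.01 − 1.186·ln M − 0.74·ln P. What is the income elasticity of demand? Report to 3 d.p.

In a log-linear demand, the coefficient on ln M is the income elasticity.
So η = -1.186.

-1.186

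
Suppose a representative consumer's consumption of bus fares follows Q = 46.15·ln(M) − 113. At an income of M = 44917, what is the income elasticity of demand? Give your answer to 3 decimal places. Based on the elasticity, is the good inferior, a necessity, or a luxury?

0.121 (necessity)

At M = 44917: Q = 381.385.
dQ/dM = 46.15/M = 0.00102745 at this income.
η = (dQ/dM)·(M/Q) = 0.00102745 × (44917/381.385) = 0.121.
Since 0 < η < 1, the good is a necessity.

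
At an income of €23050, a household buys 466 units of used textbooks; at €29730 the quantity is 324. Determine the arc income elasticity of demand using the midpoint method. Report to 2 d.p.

ΔQ = 324 − 466 = -142; midpoint Q̄ = (466 + 324)/2 = 395.
ΔI = 29730 − 23050 = 6680; midpoint Ī = (23050 + 29730)/2 = 26390.
η = (ΔQ/Q̄) ÷ (ΔI/Ī) = (-142/395) ÷ (6680/26390) = -1.42.

-1.42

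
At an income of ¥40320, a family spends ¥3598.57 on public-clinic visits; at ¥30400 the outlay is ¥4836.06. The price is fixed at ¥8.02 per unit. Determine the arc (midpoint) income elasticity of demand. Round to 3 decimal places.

With a constant price, Q₁ = 3598.57/8.02 = 448.700 and Q₂ = 4836.06/8.02 = 603.000 (equivalently, work directly with expenditure since P cancels).
Midpoint %ΔQ = (4836.06 − 3598.57)/4217.32 = 0.29343; midpoint %ΔI = (30400 − 40320)/35360 = -0.28054.
η = 0.29343 / -0.28054 = -1.046.

-1.046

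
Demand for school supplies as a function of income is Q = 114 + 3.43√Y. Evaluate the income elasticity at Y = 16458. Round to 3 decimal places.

At Y = 16458: Q = 554.030.
dQ/dY = 3.43/(2√Y) = 0.0133683 at this income.
η = (dQ/dY)·(Y/Q) = 0.0133683 × (16458/554.030) = 0.397.

0.397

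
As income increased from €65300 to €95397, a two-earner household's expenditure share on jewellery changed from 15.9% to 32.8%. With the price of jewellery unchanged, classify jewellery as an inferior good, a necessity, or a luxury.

The budget share rises as income rises, so η > 1.

luxury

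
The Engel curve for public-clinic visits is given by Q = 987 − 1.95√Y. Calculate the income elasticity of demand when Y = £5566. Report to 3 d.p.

At Y = 5566: Q = 841.519.
dQ/dY = -1.95/(2√Y) = -0.0130687 at this income.
η = (dQ/dY)·(Y/Q) = -0.0130687 × (5566/841.519) = -0.086.

-0.086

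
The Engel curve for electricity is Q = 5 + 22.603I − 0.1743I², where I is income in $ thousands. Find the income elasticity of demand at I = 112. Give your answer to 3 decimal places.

At I = 112: Q = 350.1168.
dQ/dI = 22.603 − 0.3486I = -16.44020.
η = (dQ/dI)·(I/Q) = -16.44020 × (112/350.1168) = -5.259.

-5.259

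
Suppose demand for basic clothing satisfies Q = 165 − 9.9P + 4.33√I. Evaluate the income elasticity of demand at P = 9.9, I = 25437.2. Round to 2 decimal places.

At P = 9.9, I = 25437.2: Q = 757.584.
Holding P constant, ∂Q/∂I = 4.33/(2√I) = 0.0135745.
η_I = (∂Q/∂I)·(I/Q) = 0.0135745 × (25437.2/757.584) = 0.46.

0.46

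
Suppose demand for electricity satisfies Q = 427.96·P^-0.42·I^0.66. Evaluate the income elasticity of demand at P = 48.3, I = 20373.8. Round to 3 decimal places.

For a multiplicative demand Q = A·P^α·I^β, the income elasticity is β everywhere.
Here β = 0.66, so η = 0.660.

0.660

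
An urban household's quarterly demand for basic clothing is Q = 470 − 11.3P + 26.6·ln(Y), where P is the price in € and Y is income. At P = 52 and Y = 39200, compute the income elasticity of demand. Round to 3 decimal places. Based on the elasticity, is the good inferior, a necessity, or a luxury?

At P = 52, Y = 39200: Q = 163.733.
Holding P constant, ∂Q/∂Y = 26.6/Y = 0.000678571.
η_Y = (∂Q/∂Y)·(Y/Q) = 0.000678571 × (39200/163.733) = 0.162.
Since 0 < η < 1, this is a necessity.

0.162 (necessity)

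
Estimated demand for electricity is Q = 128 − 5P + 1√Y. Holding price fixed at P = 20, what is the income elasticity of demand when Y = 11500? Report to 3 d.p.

At P = 20, Y = 11500: Q = 135.238.
Holding P constant, ∂Q/∂Y = 1/(2√Y) = 0.00466252.
η_Y = (∂Q/∂Y)·(Y/Q) = 0.00466252 × (11500/135.238) = 0.396.

0.396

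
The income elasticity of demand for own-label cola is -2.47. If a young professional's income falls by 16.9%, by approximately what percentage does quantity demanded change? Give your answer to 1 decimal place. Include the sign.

41.7%

%ΔQ ≈ η × %ΔI = -2.47 × (-16.9%) = 41.7%.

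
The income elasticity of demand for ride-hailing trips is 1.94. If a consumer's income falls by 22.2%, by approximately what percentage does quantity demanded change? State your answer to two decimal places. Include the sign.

%ΔQ ≈ η × %ΔI = 1.94 × (-22.2%) = -43.07%.

-43.07%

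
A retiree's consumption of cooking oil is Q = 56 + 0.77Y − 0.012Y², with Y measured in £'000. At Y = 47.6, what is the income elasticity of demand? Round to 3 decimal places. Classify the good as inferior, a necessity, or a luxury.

-0.271 (inferior good)

At Y = 47.6: Q = 65.4629.
dQ/dY = 0.77 − 0.024Y = -0.37240.
η = (dQ/dY)·(Y/Q) = -0.37240 × (47.6/65.4629) = -0.271.
η < 0 ⇒ inferior good.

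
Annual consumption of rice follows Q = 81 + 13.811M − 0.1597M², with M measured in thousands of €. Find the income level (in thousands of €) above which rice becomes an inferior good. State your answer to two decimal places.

43.24

dQ/dM = 13.811 − 0.3194M.
The good is inferior where dQ/dM < 0. Setting dQ/dM = 0 gives M = 13.811 / 0.3194 = 43.24.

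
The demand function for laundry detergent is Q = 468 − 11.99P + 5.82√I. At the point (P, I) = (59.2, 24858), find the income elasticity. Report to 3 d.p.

At P = 59.2, I = 24858: Q = 675.798.
Holding P constant, ∂Q/∂I = 5.82/(2√I) = 0.0184569.
η_I = (∂Q/∂I)·(I/Q) = 0.0184569 × (24858/675.798) = 0.679.

0.679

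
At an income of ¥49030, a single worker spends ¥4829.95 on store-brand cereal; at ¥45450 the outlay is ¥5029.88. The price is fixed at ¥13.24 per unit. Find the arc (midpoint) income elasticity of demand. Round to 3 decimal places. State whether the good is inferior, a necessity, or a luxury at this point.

-0.535 (inferior good)

With a constant price, Q₁ = 4829.95/13.24 = 364.800 and Q₂ = 5029.88/13.24 = 379.900 (equivalently, work directly with expenditure since P cancels).
Midpoint %ΔQ = (5029.88 − 4829.95)/4929.92 = 0.04055; midpoint %ΔI = (45450 − 49030)/47240 = -0.07578.
η = 0.04055 / -0.07578 = -0.535.
η < 0 ⇒ inferior good.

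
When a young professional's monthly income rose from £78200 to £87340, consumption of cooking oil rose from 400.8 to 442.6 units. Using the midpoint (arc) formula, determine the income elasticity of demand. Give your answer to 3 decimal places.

ΔQ = 442.6 − 400.8 = 41.8; midpoint Q̄ = (400.8 + 442.6)/2 = 421.7.
ΔI = 87340 − 78200 = 9140; midpoint Ī = (78200 + 87340)/2 = 82770.
η = (ΔQ/Q̄) ÷ (ΔI/Ī) = (41.8/421.7) ÷ (9140/82770) = 0.898.

0.898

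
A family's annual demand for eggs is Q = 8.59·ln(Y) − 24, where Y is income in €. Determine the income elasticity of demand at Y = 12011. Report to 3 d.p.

0.152

At Y = 12011: Q = 56.691.
dQ/dY = 8.59/Y = 0.000715178 at this income.
η = (dQ/dY)·(Y/Q) = 0.000715178 × (12011/56.691) = 0.152.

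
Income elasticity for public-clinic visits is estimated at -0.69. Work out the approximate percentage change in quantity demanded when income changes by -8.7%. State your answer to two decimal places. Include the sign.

6.00%

%ΔQ ≈ η × %ΔI = -0.69 × (-8.7%) = 6.00%.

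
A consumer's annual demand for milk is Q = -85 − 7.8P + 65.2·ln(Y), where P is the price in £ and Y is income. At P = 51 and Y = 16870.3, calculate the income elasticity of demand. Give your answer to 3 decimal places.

At P = 51, Y = 16870.3: Q = 151.812.
Holding P constant, ∂Q/∂Y = 65.2/Y = 0.00386478.
η_Y = (∂Q/∂Y)·(Y/Q) = 0.00386478 × (16870.3/151.812) = 0.429.

0.429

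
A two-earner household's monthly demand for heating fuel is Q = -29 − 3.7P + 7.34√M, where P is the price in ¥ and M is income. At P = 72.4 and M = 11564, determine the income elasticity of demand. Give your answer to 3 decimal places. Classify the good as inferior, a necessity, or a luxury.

At P = 72.4, M = 11564: Q = 492.435.
Holding P constant, ∂Q/∂M = 7.34/(2√M) = 0.0341281.
η_M = (∂Q/∂M)·(M/Q) = 0.0341281 × (11564/492.435) = 0.801.
Since 0 < η < 1, this is a necessity.

0.801 (necessity)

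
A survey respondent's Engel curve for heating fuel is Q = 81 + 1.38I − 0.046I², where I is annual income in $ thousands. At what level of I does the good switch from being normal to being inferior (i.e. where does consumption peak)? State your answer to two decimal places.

15.00

dQ/dI = 1.38 − 0.092I.
The good is inferior where dQ/dI < 0. Setting dQ/dI = 0 gives I = 1.38 / 0.092 = 15.00.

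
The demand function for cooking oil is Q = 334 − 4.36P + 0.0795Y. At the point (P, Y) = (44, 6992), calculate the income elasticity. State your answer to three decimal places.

0.796

At P = 44, Y = 6992: Q = 698.024.
Holding P constant, ∂Q/∂Y = 0.0795.
η_Y = (∂Q/∂Y)·(Y/Q) = 0.0795 × (6992/698.024) = 0.796.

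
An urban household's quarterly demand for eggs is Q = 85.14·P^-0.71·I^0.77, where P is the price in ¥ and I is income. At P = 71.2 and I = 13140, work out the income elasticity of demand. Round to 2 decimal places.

0.77

For a multiplicative demand Q = A·P^α·I^β, the income elasticity is β everywhere.
Here β = 0.77, so η = 0.77.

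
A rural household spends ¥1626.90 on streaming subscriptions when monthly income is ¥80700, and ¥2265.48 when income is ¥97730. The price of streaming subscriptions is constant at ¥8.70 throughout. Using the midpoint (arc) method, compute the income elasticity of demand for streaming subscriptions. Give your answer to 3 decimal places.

With a constant price, Q₁ = 1626.90/8.70 = 187.000 and Q₂ = 2265.48/8.70 = 260.400 (equivalently, work directly with expenditure since P cancels).
Midpoint %ΔQ = (2265.48 − 1626.90)/1946.19 = 0.32812; midpoint %ΔI = (97730 − 80700)/89215 = 0.19089.
η = 0.32812 / 0.19089 = 1.719.

1.719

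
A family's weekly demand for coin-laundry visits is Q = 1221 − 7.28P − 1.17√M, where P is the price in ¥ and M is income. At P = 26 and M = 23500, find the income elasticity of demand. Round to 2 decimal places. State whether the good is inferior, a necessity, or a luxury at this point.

-0.11 (inferior good)

At P = 26, M = 23500: Q = 852.362.
Holding P constant, ∂Q/∂M = -1.17/(2√M) = -0.00381612.
η_M = (∂Q/∂M)·(M/Q) = -0.00381612 × (23500/852.362) = -0.11.
Since η < 0, this is an inferior good.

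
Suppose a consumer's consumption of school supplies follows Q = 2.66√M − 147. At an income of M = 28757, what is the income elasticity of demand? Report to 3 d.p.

At M = 28757: Q = 304.080.
dQ/dM = 2.66/(2√M) = 0.00784296 at this income.
η = (dQ/dM)·(M/Q) = 0.00784296 × (28757/304.080) = 0.742.

0.742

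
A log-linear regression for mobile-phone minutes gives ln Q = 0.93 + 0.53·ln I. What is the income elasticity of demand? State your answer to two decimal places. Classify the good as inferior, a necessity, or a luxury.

In a log-linear demand, the coefficient on ln I is the income elasticity.
So η = 0.53.
0 < η < 1 ⇒ necessity.

0.53 (necessity)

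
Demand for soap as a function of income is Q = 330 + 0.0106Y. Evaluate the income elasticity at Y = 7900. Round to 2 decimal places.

At Y = 7900: Q = 413.740.
dQ/dY = 0.0106.
η = (dQ/dY)·(Y/Q) = 0.0106 × (7900/413.740) = 0.20.

0.20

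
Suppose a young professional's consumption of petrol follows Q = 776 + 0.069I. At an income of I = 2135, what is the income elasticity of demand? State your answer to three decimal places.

0.160

At I = 2135: Q = 923.315.
dQ/dI = 0.069.
η = (dQ/dI)·(I/Q) = 0.069 × (2135/923.315) = 0.160.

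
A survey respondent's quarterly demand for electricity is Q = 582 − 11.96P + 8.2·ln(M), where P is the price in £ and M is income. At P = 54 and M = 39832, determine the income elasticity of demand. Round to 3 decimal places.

At P = 54, M = 39832: Q = 23.018.
Holding P constant, ∂Q/∂M = 8.2/M = 0.000205865.
η_M = (∂Q/∂M)·(M/Q) = 0.000205865 × (39832/23.018) = 0.356.

0.356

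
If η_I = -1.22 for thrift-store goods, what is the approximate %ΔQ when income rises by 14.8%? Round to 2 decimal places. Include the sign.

-18.06%

%ΔQ ≈ η × %ΔI = -1.22 × 14.8% = -18.06%.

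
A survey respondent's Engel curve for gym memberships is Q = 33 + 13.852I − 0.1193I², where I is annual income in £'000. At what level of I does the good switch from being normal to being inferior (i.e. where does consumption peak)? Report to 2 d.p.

dQ/dI = 13.852 − 0.2386I.
The good is inferior where dQ/dI < 0. Setting dQ/dI = 0 gives I = 13.852 / 0.2386 = 58.06.

58.06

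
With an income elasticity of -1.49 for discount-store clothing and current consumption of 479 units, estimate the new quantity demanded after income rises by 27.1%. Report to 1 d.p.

%ΔQ ≈ η × %ΔI = -1.49 × 27.1% = -40.379%.
New Q ≈ 479 × (1 − 0.40379) = 285.6.

285.6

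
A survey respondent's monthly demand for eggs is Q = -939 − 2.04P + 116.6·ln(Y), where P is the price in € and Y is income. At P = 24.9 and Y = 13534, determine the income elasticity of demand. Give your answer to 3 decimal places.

0.976

At P = 24.9, Y = 13534: Q = 119.415.
Holding P constant, ∂Q/∂Y = 116.6/Y = 0.00861534.
η_Y = (∂Q/∂Y)·(Y/Q) = 0.00861534 × (13534/119.415) = 0.976.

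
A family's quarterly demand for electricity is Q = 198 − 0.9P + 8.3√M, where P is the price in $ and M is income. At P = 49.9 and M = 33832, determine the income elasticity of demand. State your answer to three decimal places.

0.454

At P = 49.9, M = 33832: Q = 1679.749.
Holding P constant, ∂Q/∂M = 8.3/(2√M) = 0.0225623.
η_M = (∂Q/∂M)·(M/Q) = 0.0225623 × (33832/1679.749) = 0.454.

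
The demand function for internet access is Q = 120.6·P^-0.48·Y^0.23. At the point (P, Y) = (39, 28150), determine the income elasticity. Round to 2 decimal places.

0.23

For a multiplicative demand Q = A·P^α·Y^β, the income elasticity is β everywhere.
Here β = 0.23, so η = 0.23.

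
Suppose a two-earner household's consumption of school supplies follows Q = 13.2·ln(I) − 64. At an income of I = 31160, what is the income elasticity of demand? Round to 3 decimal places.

At I = 31160: Q = 72.579.
dQ/dI = 13.2/I = 0.00042362 at this income.
η = (dQ/dI)·(I/Q) = 0.00042362 × (31160/72.579) = 0.182.

0.182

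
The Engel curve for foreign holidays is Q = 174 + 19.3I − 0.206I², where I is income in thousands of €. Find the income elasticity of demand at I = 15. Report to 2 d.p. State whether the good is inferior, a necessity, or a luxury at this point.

At I = 15: Q = 417.1500.
dQ/dI = 19.3 − 0.412I = 13.12000.
η = (dQ/dI)·(I/Q) = 13.12000 × (15/417.1500) = 0.47.
0 < η < 1 ⇒ necessity.

0.47 (necessity)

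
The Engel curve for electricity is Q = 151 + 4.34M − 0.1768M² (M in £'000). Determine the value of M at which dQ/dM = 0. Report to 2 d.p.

dQ/dM = 4.34 − 0.3536M.
The good is inferior where dQ/dM < 0. Setting dQ/dM = 0 gives M = 4.34 / 0.3536 = 12.27.

12.27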